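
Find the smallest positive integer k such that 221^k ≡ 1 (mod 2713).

The order of 221 must divide p − 1 = 2712 = 2^3 · 3 · 113.
Divisors: 1, 2, 3, 4, 6, 8, 12, 24, 113, 226, 339, 452, 678, 904, 1356, 2712.
Check each in increasing order: 221^1 ≡ 221;  221^2 ≡ 7;  221^3 ≡ 1547;  221^4 ≡ 49;  221^6 ≡ 343;  221^8 ≡ 2401;  221^12 ≡ 990;  221^24 ≡ 707;  221^113 ≡ 531;  221^226 ≡ 2522;  221^339 ≡ 1673;  221^452 ≡ 1212;  221^678 ≡ 1826;  221^904 ≡ 1211;  221^1356 ≡ 2712;  221^2712 ≡ 1.
Smallest exponent giving 1 is 2712.

2712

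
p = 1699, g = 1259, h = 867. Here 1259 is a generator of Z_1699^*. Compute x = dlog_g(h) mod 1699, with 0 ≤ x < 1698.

1105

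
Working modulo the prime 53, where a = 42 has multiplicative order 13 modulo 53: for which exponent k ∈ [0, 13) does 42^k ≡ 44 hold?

10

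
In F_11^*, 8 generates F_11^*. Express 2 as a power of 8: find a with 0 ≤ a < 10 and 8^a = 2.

7

Successive powers of 8 modulo 11:
  8^0=1  8^1=8  8^2=9  8^3=6  8^4=4  8^5=10
  8^6=3  8^7=2
So 8^7 ≡ 2 (mod 11), giving a = 7.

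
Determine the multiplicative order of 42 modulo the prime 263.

262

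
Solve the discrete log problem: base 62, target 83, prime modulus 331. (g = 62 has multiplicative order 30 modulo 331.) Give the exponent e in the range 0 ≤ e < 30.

8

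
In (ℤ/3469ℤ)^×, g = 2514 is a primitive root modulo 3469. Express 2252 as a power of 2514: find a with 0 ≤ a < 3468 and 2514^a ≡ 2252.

Baby-step giant-step with m = ceil(sqrt(3468)) = 59.
Baby table (2514^j mod 3469 for j=0..58):
  0:1  1:2514  2:3147  3:2238  4:3083  5:916  6:2877  7:3382
  8:3298  9:262  10:3027  11:2361  12:95  13:2938  14:631  15:1001
  16:1489  17:295  18:2733  19:2142  20:1100  21:607  22:3107  23:2279
  24:2087  25:1590  26:972  27:1432  28:2695  29:273  30:2929  31:2288
  32:430  33:2161  34:300  35:1427  36:532  37:1883  38:2146  39:749
  40:2788  41:1652  42:735  43:2282  44:2691  45:624  46:748  47:274
  48:1974  49:1966  50:2668  51:1775  52:1216  53:835  54:445  55:1712
  56:2408  57:307  58:1680
Giant step factor: 2514^(-59) ≡ 2359 (mod 3469).
Scan 2252·2359^i mod 3469 for i = 0, 1, …:
  i=0: 2252   i=1: 1429   i=2: 2612   i=3: 764
  i=4: 1865   i=5: 843   i=6: 900   i=7: 72
  i=8: 3336   i=9: 1932     …   i=41: 359
  i=42: 445
Match at i=42, j=54: a = 42·59 + 54 = 2532.

2532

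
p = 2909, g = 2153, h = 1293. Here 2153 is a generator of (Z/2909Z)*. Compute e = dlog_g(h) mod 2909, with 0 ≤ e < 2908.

Baby-step giant-step with m = ceil(sqrt(2908)) = 54.
Baby table (2153^j mod 2909 for j=0..53):
  0:1  1:2153  2:1372  3:1281  4:261  5:496  6:285  7:2715
  8:1214  9:1460  10:1660  11:1728  12:2682  13:2890  14:2728  15:113
  16:1842  17:859  18:2212  19:403  20:777  21:206  22:1350  23:459
  24:2076  25:1404  26:361  27:530  28:762  29:2819  30:1133  31:1607
  32:1070  33:2691  34:1904  35:531  36:6  37:1282  38:2414  39:1868
  40:1566  41:67  42:1710  43:1745  44:1466  45:33  46:1233  47:1641
  48:1547  49:2795  50:1823  51:678  52:2325  53:2245
Giant step factor: 2153^(-54) ≡ 2324 (mod 2909).
Scan 1293·2324^i mod 2909 for i = 0, 1, …:
  i=0: 1293   i=1: 2844   i=2: 208   i=3: 498
  i=4: 2479   i=5: 1376   i=6: 833   i=7: 1407
  i=8: 152   i=9: 1259     …   i=32: 2848
  i=33: 777
Match at i=33, j=20: e = 33·54 + 20 = 1802.

1802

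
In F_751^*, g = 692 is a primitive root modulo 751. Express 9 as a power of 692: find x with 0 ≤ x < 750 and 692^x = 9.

Baby-step giant-step with m = ceil(sqrt(750)) = 28.
Baby table (692^j mod 751 for j=0..27):
  0:1  1:692  2:477  3:395  4:727  5:665  6:568  7:283
  8:576  9:562  10:637  11:718  12:445  13:30  14:483  15:41
  16:585  17:31  18:424  19:518  20:229  21:7  22:338  23:335
  24:512  25:583  26:149  27:221
Giant step factor: 692^(-28) ≡ 439 (mod 751).
Scan 9·439^i mod 751 for i = 0, 1, …:
  i=0: 9   i=1: 196   i=2: 430   i=3: 269
  i=4: 184   i=5: 419   i=6: 697   i=7: 326
  i=8: 424
Match at i=8, j=18: x = 8·28 + 18 = 242.

242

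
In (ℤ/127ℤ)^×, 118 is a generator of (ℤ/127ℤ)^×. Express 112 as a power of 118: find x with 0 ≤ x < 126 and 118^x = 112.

107

Baby-step giant-step with m = ceil(sqrt(126)) = 12.
Baby table (118^j mod 127 for j=0..11):
  0:1  1:118  2:81  3:33  4:84  5:6  6:73  7:105
  8:71  9:123  10:36  11:57
Giant step factor: 118^(-12) ≡ 76 (mod 127).
Scan 112·76^i mod 127 for i = 0, 1, …:
  i=0: 112   i=1: 3   i=2: 101   i=3: 56
  i=4: 65   i=5: 114   i=6: 28   i=7: 96
  i=8: 57
Match at i=8, j=11: x = 8·12 + 11 = 107.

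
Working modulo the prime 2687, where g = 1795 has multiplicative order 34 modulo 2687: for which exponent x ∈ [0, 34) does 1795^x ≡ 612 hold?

4

Successive powers of 1795 modulo 2687:
  1795^0=1  1795^1=1795  1795^2=312  1795^3=1144  1795^4=612
So 1795^4 ≡ 612 (mod 2687), giving x = 4.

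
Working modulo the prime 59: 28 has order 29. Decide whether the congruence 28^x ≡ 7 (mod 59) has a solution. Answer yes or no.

yes

7 ∈ ⟨28⟩ iff 7^29 ≡ 1 (mod 59), since |⟨28⟩| = 29.
7^29 mod 59 = 1.
Since 1 = 1, 7 lies in the subgroup.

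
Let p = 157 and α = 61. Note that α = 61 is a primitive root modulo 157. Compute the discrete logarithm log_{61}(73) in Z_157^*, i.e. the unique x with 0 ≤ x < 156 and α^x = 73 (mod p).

73

Baby-step giant-step with m = ceil(sqrt(156)) = 13.
Baby table (61^j mod 157 for j=0..12):
  0:1  1:61  2:110  3:116  4:11  5:43  6:111  7:20
  8:121  9:2  10:122  11:63  12:75
Giant step factor: 61^(-13) ≡ 50 (mod 157).
Scan 73·50^i mod 157 for i = 0, 1, …:
  i=0: 73   i=1: 39   i=2: 66   i=3: 3
  i=4: 150   i=5: 121
Match at i=5, j=8: x = 5·13 + 8 = 73.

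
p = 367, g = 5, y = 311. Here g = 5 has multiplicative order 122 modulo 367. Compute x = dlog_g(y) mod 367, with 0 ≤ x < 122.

Baby-step giant-step with m = ceil(sqrt(122)) = 12.
Baby table (5^j mod 367 for j=0..11):
  0:1  1:5  2:25  3:125  4:258  5:189  6:211  7:321
  8:137  9:318  10:122  11:243
Giant step factor: 5^(-12) ≡ 132 (mod 367).
Scan 311·132^i mod 367 for i = 0, 1, …:
  i=0: 311   i=1: 315   i=2: 109   i=3: 75
  i=4: 358   i=5: 280   i=6: 260   i=7: 189
Match at i=7, j=5: x = 7·12 + 5 = 89.

89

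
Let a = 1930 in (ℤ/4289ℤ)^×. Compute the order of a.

2144

The order of 1930 must divide p − 1 = 4288 = 2^6 · 67.
Divisors: 1, 2, 4, 8, 16, 32, 64, 67, 134, 268, 536, 1072, 2144, 4288.
Check each in increasing order: 1930^1 ≡ 1930;  1930^2 ≡ 2048;  1930^4 ≡ 3951;  1930^8 ≡ 2730;  1930^16 ≡ 2907;  1930^32 ≡ 1319;  1930^64 ≡ 2716;  1930^67 ≡ 3240;  1930^134 ≡ 2417;  1930^268 ≡ 271;  1930^536 ≡ 528;  1930^1072 ≡ 4288;  1930^2144 ≡ 1.
Smallest exponent giving 1 is 2144.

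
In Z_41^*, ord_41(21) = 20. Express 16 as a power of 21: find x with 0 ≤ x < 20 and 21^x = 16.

Successive powers of 21 modulo 41:
  21^0=1  21^1=21  21^2=31  21^3=36  21^4=18  21^5=9
  21^6=25  21^7=33  21^8=37  21^9=39  21^10=40  21^11=20
  21^12=10  21^13=5  21^14=23  21^15=32  21^16=16
So 21^16 ≡ 16 (mod 41), giving x = 16.

16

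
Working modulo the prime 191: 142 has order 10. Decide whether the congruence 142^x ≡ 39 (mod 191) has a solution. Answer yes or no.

⟨142⟩ has order 10; its elements mod 191 are {1, 7, 39, 49, 82, 109, 142, 152, 184, 190}.
39 is in this set.

yes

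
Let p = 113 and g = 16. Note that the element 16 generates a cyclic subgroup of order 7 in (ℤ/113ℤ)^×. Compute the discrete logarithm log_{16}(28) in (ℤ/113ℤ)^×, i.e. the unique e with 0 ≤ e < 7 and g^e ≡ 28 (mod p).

3

Successive powers of 16 modulo 113:
  16^0=1  16^1=16  16^2=30  16^3=28
So 16^3 ≡ 28 (mod 113), giving e = 3.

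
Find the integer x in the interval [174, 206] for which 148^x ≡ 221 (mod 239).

Compute 148^174 mod 239 = 30, then multiply by 148 repeatedly:
  148^174=30  148^175=138  148^176=109  148^177=119  148^178=165
  148^179=42  148^180=2  148^181=57  148^182=71  148^183=231
  148^184=11  148^185=194  148^186=32  148^187=195  148^188=180
  148^189=111  148^190=176  148^191=236  148^192=34  148^193=13
  148^194=12  148^195=103  148^196=187  148^197=191  148^198=66
  148^199=208  148^200=192  148^201=214  148^202=124  148^203=188
  148^204=100  148^205=221
Found 221 at exponent 205.

205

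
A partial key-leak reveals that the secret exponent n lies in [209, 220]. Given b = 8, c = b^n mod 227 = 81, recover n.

212

Compute 8^209 mod 227 = 201, then multiply by 8 repeatedly:
  8^209=201  8^210=19  8^211=152  8^212=81
Found 81 at exponent 212.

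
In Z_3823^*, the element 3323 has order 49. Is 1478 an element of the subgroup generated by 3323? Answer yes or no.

yes

1478 ∈ ⟨3323⟩ iff 1478^49 ≡ 1 (mod 3823), since |⟨3323⟩| = 49.
1478^49 mod 3823 = 1.
Since 1 = 1, 1478 lies in the subgroup.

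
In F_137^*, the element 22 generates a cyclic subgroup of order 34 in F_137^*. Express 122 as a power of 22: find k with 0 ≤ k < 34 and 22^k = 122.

Successive powers of 22 modulo 137:
  22^0=1  22^1=22  22^2=73  22^3=99  22^4=123  22^5=103
  22^6=74  22^7=121  22^8=59  22^9=65  22^10=60  22^11=87
  22^12=133  22^13=49  22^14=119  22^15=15  22^16=56  22^17=136
  22^18=115  22^19=64  22^20=38  22^21=14  22^22=34  22^23=63
  22^24=16  22^25=78  22^26=72  22^27=77  22^28=50  22^29=4
  22^30=88  22^31=18  22^32=122
So 22^32 ≡ 122 (mod 137), giving k = 32.

32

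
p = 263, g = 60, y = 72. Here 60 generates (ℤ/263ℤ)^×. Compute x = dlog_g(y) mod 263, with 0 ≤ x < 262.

190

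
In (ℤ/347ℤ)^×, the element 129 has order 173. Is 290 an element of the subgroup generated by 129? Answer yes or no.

yes

290 ∈ ⟨129⟩ iff 290^173 ≡ 1 (mod 347), since |⟨129⟩| = 173.
290^173 mod 347 = 1.
Since 1 = 1, 290 lies in the subgroup.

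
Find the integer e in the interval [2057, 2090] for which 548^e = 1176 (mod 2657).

2071

Compute 548^2057 mod 2657 = 1756, then multiply by 548 repeatedly:
  548^2057=1756  548^2058=454  548^2059=1691  548^2060=2032  548^2061=253
  548^2062=480  548^2063=2654  548^2064=1013  548^2065=2468  548^2066=51
  548^2067=1378  548^2068=556  548^2069=1790  548^2070=487  548^2071=1176
Found 1176 at exponent 2071.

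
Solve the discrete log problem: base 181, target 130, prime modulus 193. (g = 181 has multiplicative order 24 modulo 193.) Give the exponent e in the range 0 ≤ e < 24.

Successive powers of 181 modulo 193:
  181^0=1  181^1=181  181^2=144  181^3=9  181^4=85  181^5=138
  181^6=81  181^7=186  181^8=84  181^9=150  181^10=130
So 181^10 ≡ 130 (mod 193), giving e = 10.

10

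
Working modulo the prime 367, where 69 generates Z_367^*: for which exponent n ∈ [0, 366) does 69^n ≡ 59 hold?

42

Baby-step giant-step with m = ceil(sqrt(366)) = 20.
Baby table (69^j mod 367 for j=0..19):
  0:1  1:69  2:357  3:44  4:100  5:294  6:101  7:363
  8:91  9:40  10:191  11:334  12:292  13:330  14:16  15:3
  16:207  17:337  18:132  19:300
Giant step factor: 69^(-20) ≡ 62 (mod 367).
Scan 59·62^i mod 367 for i = 0, 1, …:
  i=0: 59   i=1: 355   i=2: 357
Match at i=2, j=2: n = 2·20 + 2 = 42.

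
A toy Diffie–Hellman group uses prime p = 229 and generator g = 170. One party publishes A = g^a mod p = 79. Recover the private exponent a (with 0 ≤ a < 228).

217

Baby-step giant-step with m = ceil(sqrt(228)) = 16.
Baby table (170^j mod 229 for j=0..15):
  0:1  1:170  2:46  3:34  4:55  5:190  6:11  7:38
  8:48  9:145  10:147  11:29  12:121  13:189  14:70  15:221
Giant step factor: 170^(-16) ≡ 180 (mod 229).
Scan 79·180^i mod 229 for i = 0, 1, …:
  i=0: 79   i=1: 22   i=2: 67   i=3: 152
  i=4: 109   i=5: 155   i=6: 191   i=7: 30
  i=8: 133   i=9: 124   i=10: 107   i=11: 24
  i=12: 198   i=13: 145
Match at i=13, j=9: a = 13·16 + 9 = 217.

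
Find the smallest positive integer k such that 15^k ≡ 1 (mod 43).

21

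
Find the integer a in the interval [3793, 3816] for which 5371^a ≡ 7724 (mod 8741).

3803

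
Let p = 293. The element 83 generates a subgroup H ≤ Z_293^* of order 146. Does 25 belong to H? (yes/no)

yes

25 ∈ ⟨83⟩ iff 25^146 ≡ 1 (mod 293), since |⟨83⟩| = 146.
25^146 mod 293 = 1.
Since 1 = 1, 25 lies in the subgroup.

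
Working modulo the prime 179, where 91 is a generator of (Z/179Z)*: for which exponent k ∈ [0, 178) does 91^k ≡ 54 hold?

23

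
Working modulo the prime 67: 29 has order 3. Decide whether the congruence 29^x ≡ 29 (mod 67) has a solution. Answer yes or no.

yes

⟨29⟩ has order 3; its elements mod 67 are {1, 29, 37}.
29 is in this set.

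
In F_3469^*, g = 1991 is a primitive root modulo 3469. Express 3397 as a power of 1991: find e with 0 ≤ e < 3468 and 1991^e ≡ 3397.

1901

Baby-step giant-step with m = ceil(sqrt(3468)) = 59.
Baby table (1991^j mod 3469 for j=0..58):
  0:1  1:1991  2:2483  3:328  4:876  5:2678  6:45  7:2870
  8:727  9:884  10:1261  11:2564  12:2025  13:797  14:1494  15:1621
  16:1241  17:903  18:931  19:1175  20:1319  21:96  22:341  23:2476
  24:267  25:840  26:382  27:851  28:1469  29:412  30:1608  31:3110
  32:3314  33:136  34:194  35:1195  36:2980  37:1190  38:3432  39:2651
  40:1792  41:1740  42:2278  43:1515  44:1804  45:1349  46:853  47:1982
  48:1909  49:2264  50:1393  51:1732  52:226  53:2465  54:2649  55:1279
  56:243  57:1622  58:3232
Giant step factor: 1991^(-59) ≡ 1630 (mod 3469).
Scan 3397·1630^i mod 3469 for i = 0, 1, …:
  i=0: 3397   i=1: 586   i=2: 1205   i=3: 696
  i=4: 117   i=5: 3384   i=6: 210   i=7: 2338
  i=8: 1978   i=9: 1439     …   i=31: 3229
  i=32: 797
Match at i=32, j=13: e = 32·59 + 13 = 1901.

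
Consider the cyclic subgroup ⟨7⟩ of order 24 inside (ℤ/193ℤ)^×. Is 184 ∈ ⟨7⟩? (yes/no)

yes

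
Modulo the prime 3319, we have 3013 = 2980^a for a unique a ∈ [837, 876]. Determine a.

867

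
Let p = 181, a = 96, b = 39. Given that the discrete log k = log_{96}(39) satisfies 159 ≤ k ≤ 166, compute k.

160

Compute 96^159 mod 181 = 40, then multiply by 96 repeatedly:
  96^159=40  96^160=39
Found 39 at exponent 160.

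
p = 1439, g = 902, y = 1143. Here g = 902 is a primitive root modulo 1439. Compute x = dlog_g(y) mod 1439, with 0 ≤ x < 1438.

589

Baby-step giant-step with m = ceil(sqrt(1438)) = 38.
Baby table (902^j mod 1439 for j=0..37):
  0:1  1:902  2:569  3:954  4:1425  5:323  6:668  7:1034
  8:196  9:1234  10:721  11:1353  12:134  13:1431  14:1418  15:1204
  16:1002  17:112  18:294  19:412  20:362  21:1310  22:201  23:1427
  24:688  25:367  26:64  27:168  28:441  29:618  30:543  31:526
  32:1021  33:1421  34:1032  35:1270  36:96  37:252
Giant step factor: 902^(-38) ≡ 521 (mod 1439).
Scan 1143·521^i mod 1439 for i = 0, 1, …:
  i=0: 1143   i=1: 1196   i=2: 29   i=3: 719
  i=4: 459   i=5: 265   i=6: 1360   i=7: 572
  i=8: 139   i=9: 469     …   i=14: 567
  i=15: 412
Match at i=15, j=19: x = 15·38 + 19 = 589.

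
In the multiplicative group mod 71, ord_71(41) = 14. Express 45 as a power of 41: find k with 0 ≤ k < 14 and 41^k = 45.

6

Successive powers of 41 modulo 71:
  41^0=1  41^1=41  41^2=48  41^3=51  41^4=32  41^5=34
  41^6=45
So 41^6 ≡ 45 (mod 71), giving k = 6.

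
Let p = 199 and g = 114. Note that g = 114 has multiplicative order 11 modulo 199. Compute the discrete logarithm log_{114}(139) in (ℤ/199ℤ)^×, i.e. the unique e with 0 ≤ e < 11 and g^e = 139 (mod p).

4

Successive powers of 114 modulo 199:
  114^0=1  114^1=114  114^2=61  114^3=188  114^4=139
So 114^4 ≡ 139 (mod 199), giving e = 4.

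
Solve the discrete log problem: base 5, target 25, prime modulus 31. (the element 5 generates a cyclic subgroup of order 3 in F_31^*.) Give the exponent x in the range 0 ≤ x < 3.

2

Successive powers of 5 modulo 31:
  5^0=1  5^1=5  5^2=25
So 5^2 ≡ 25 (mod 31), giving x = 2.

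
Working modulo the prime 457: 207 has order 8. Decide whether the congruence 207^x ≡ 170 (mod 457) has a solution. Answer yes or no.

yes

170 ∈ ⟨207⟩ iff 170^8 ≡ 1 (mod 457), since |⟨207⟩| = 8.
170^8 mod 457 = 1.
Since 1 = 1, 170 lies in the subgroup.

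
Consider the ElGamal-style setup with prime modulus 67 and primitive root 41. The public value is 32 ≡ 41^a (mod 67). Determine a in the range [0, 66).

25

Baby-step giant-step with m = ceil(sqrt(66)) = 9.
Baby table (41^j mod 67 for j=0..8):
  0:1  1:41  2:6  3:45  4:36  5:2  6:15  7:12
  8:23
Giant step factor: 41^(-9) ≡ 27 (mod 67).
Scan 32·27^i mod 67 for i = 0, 1, …:
  i=0: 32   i=1: 60   i=2: 12
Match at i=2, j=7: a = 2·9 + 7 = 25.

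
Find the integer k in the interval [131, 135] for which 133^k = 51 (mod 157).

Compute 133^131 mod 157 = 131, then multiply by 133 repeatedly:
  133^131=131  133^132=153  133^133=96  133^134=51
Found 51 at exponent 134.

134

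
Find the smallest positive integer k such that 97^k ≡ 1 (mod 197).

The order of 97 must divide p − 1 = 196 = 2^2 · 7^2.
Divisors: 1, 2, 4, 7, 14, 28, 49, 98, 196.
Check each in increasing order: 97^1 ≡ 97;  97^2 ≡ 150;  97^4 ≡ 42;  97^7 ≡ 6;  97^14 ≡ 36;  97^28 ≡ 114;  97^49 ≡ 196;  97^98 ≡ 1.
Smallest exponent giving 1 is 98.

98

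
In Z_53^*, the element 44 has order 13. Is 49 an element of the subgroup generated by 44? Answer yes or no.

49 ∈ ⟨44⟩ iff 49^13 ≡ 1 (mod 53), since |⟨44⟩| = 13.
49^13 mod 53 = 1.
Since 1 = 1, 49 lies in the subgroup.

yes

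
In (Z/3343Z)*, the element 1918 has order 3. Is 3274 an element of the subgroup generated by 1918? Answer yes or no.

no

⟨1918⟩ has order 3; its elements mod 3343 are {1, 1424, 1918}.
3274 is not in this set.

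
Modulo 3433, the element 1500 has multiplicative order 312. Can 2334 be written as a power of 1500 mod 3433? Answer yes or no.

yes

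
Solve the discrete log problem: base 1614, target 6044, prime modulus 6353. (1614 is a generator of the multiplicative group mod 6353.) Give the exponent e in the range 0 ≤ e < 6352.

Baby-step giant-step with m = ceil(sqrt(6352)) = 80.
Baby table (1614^j mod 6353 for j=0..79):
  0:1  1:1614  2:266  3:3673  4:873  5:5009  6:3510  7:4617
  8:6122  9:1993  10:2084  11:2839  12:1633  13:5520  14:2374  15:777
  16:2537  17:3386  18:1424  19:4903  20:3957  21:1833  22:4317  23:4750
  24:4782  25:5606  26:1412  27:4594  28:765  29:2228  30:194  31:1819
  32:780  33:1026  34:4184  35:6090  36:1169  37:6278  38:6010  39:5462
  40:4057  41:4408  42:5505  43:3576  44:3140  45:4619  46:2997  47:2525
  48:3077  49:4585  50:5298  51:6187  52:5255  53:315  54:170  55:1201
  56:749  57:1816  58:2291  59:228  60:5871  61:3471  62:5201  63:2101
  64:4865  65:6155  66:4431  67:4509  68:3341  69:5030  70:5639  71:3850
  72:666  73:1267  74:5625  75:313  76:3295  77:669  78:6109  79:70
Giant step factor: 1614^(-80) ≡ 4989 (mod 6353).
Scan 6044·4989^i mod 6353 for i = 0, 1, …:
  i=0: 6044   i=1: 2178   i=2: 2412   i=3: 886
  i=4: 4919   i=5: 5605   i=6: 3792   i=7: 5407
  i=8: 685   i=9: 5904     …   i=71: 5220
  i=72: 1633
Match at i=72, j=12: e = 72·80 + 12 = 5772.

5772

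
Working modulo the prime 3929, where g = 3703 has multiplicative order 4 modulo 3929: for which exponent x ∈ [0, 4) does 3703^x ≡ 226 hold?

3

Successive powers of 3703 modulo 3929:
  3703^0=1  3703^1=3703  3703^2=3928  3703^3=226
So 3703^3 ≡ 226 (mod 3929), giving x = 3.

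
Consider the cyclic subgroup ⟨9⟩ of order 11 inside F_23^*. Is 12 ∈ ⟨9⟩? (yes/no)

yes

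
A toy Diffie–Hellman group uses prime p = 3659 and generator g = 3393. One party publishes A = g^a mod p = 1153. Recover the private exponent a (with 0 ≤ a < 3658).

Baby-step giant-step with m = ceil(sqrt(3658)) = 61.
Baby table (3393^j mod 3659 for j=0..60):
  0:1  1:3393  2:1235  3:800  4:3081  5:70  6:3334  7:2293
  8:1115  9:3448  10:1241  11:2863  12:3173  13:1211  14:3525  15:2713
  16:2824  17:2570  18:613  19:1597  20:3301  21:94  22:609  23:2661
  24:2020  25:553  26:2921  27:2381  28:3320  29:2358  30:2120  31:3225
  32:2015  33:1883  34:405  35:2040  36:2551  37:2008  38:86  39:2737
  40:99  41:2938  42:1518  43:2361  44:1322  45:3271  46:756  47:149
  48:615  49:1065  50:2112  51:1694  52:3112  53:2801  54:1370  55:1480
  56:1492  57:1959  58:2143  59:766  60:1148
Giant step factor: 3393^(-61) ≡ 1489 (mod 3659).
Scan 1153·1489^i mod 3659 for i = 0, 1, …:
  i=0: 1153   i=1: 746   i=2: 2117   i=3: 1814
  i=4: 704   i=5: 1782   i=6: 623   i=7: 1920
  i=8: 1201   i=9: 2697     …   i=48: 1196
  i=49: 2570
Match at i=49, j=17: a = 49·61 + 17 = 3006.

3006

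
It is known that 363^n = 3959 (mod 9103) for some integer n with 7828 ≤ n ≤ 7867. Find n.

Compute 363^7828 mod 9103 = 3959, then multiply by 363 repeatedly:
  363^7828=3959
Found 3959 at exponent 7828.

7828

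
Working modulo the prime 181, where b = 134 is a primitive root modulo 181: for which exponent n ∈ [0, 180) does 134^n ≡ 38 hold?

Baby-step giant-step with m = ceil(sqrt(180)) = 14.
Baby table (134^j mod 181 for j=0..13):
  0:1  1:134  2:37  3:71  4:102  5:93  6:154  7:2
  8:87  9:74  10:142  11:23  12:5  13:127
Giant step factor: 134^(-14) ≡ 136 (mod 181).
Scan 38·136^i mod 181 for i = 0, 1, …:
  i=0: 38   i=1: 100   i=2: 25   i=3: 142
Match at i=3, j=10: n = 3·14 + 10 = 52.

52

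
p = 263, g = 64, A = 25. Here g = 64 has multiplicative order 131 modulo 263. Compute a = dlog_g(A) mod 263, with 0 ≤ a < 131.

94

Baby-step giant-step with m = ceil(sqrt(131)) = 12.
Baby table (64^j mod 263 for j=0..11):
  0:1  1:64  2:151  3:196  4:183  5:140  6:18  7:100
  8:88  9:109  10:138  11:153
Giant step factor: 64^(-12) ≡ 69 (mod 263).
Scan 25·69^i mod 263 for i = 0, 1, …:
  i=0: 25   i=1: 147   i=2: 149   i=3: 24
  i=4: 78   i=5: 122   i=6: 2   i=7: 138
Match at i=7, j=10: a = 7·12 + 10 = 94.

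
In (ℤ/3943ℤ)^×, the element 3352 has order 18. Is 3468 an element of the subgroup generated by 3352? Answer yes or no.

⟨3352⟩ has order 18; its elements mod 3943 are {1, 475, 591, 772, 874, 1066, 1135, 1136, 1646, 2297, 2807, 2808, 2877, 3069, 3171, 3352, 3468, 3942}.
3468 is in this set.

yes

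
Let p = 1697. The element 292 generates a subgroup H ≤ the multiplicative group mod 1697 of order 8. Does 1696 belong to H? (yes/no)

yes

⟨292⟩ has order 8; its elements mod 1697 are {1, 292, 401, 414, 1283, 1296, 1405, 1696}.
1696 is in this set.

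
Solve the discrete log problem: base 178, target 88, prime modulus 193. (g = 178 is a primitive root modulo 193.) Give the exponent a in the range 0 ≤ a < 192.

Baby-step giant-step with m = ceil(sqrt(192)) = 14.
Baby table (178^j mod 193 for j=0..13):
  0:1  1:178  2:32  3:99  4:59  5:80  6:151  7:51
  8:7  9:88  10:31  11:114  12:27  13:174
Giant step factor: 178^(-14) ≡ 107 (mod 193).
Scan 88·107^i mod 193 for i = 0, 1, …:
  i=0: 88
Match at i=0, j=9: a = 0·14 + 9 = 9.

9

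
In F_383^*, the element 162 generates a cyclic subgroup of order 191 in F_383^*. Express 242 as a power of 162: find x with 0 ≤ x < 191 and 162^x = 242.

174

Baby-step giant-step with m = ceil(sqrt(191)) = 14.
Baby table (162^j mod 383 for j=0..13):
  0:1  1:162  2:200  3:228  4:168  5:23  6:279  7:4
  8:265  9:34  10:146  11:289  12:92  13:350
Giant step factor: 162^(-14) ≡ 24 (mod 383).
Scan 242·24^i mod 383 for i = 0, 1, …:
  i=0: 242   i=1: 63   i=2: 363   i=3: 286
  i=4: 353   i=5: 46   i=6: 338   i=7: 69
  i=8: 124   i=9: 295   i=10: 186   i=11: 251
  i=12: 279
Match at i=12, j=6: x = 12·14 + 6 = 174.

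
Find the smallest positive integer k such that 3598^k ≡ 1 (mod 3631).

726

The order of 3598 must divide p − 1 = 3630 = 2 · 3 · 5 · 11^2.
Divisors: 1, 2, 3, 5, 6, 10, 11, 15, 22, 30, 33, 55, 66, 110, 121, 165, 242, 330, 363, 605, 726, 1210, 1815, 3630.
Check each in increasing order: 3598^1 ≡ 3598;  3598^2 ≡ 1089;  3598^3 ≡ 373;  3598^5 ≡ 3156;  3598^6 ≡ 1151;  3598^10 ≡ 503;  3598^11 ≡ 1556;  3598^15 ≡ 721;  3598^22 ≡ 2890;  3598^30 ≡ 608;  3598^33 ≡ 1662;  3598^55 ≡ 2998;  3598^66 ≡ 2684;  3598^110 ≡ 1279;  3598^121 ≡ 336;  3598^165 ≡ 106;  3598^242 ≡ 335;  3598^330 ≡ 343;  3598^363 ≡ 3630;  3598^605 ≡ 3296;  3598^726 ≡ 1.
Smallest exponent giving 1 is 726.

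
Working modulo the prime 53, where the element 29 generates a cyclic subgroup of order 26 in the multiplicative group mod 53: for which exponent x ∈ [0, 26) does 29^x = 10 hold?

18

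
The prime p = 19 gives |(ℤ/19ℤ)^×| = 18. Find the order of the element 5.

The order of 5 must divide p − 1 = 18 = 2 · 3^2.
Divisors: 1, 2, 3, 6, 9, 18.
Check each in increasing order: 5^1 ≡ 5;  5^2 ≡ 6;  5^3 ≡ 11;  5^6 ≡ 7;  5^9 ≡ 1.
Smallest exponent giving 1 is 9.

9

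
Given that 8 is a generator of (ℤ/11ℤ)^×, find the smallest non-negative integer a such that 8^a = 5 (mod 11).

Successive powers of 8 modulo 11:
  8^0=1  8^1=8  8^2=9  8^3=6  8^4=4  8^5=10
  8^6=3  8^7=2  8^8=5
So 8^8 ≡ 5 (mod 11), giving a = 8.

8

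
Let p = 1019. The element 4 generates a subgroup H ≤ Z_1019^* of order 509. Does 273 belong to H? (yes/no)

273 ∈ ⟨4⟩ iff 273^509 ≡ 1 (mod 1019), since |⟨4⟩| = 509.
273^509 mod 1019 = 1.
Since 1 = 1, 273 lies in the subgroup.

yes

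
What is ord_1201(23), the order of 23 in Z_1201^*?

The order of 23 must divide p − 1 = 1200 = 2^4 · 3 · 5^2.
Divisors: 1, 2, 3, 4, 5, 6, 8, 10, 12, 15, 16, 20, 24, 25, 30, 40, 48, 50, 60, 75, 80, 100, 120, 150, 200, 240, 300, 400, 600, 1200.
Check each in increasing order: 23^1 ≡ 23;  23^2 ≡ 529;  23^3 ≡ 157;  23^4 ≡ 8;  23^5 ≡ 184;  23^6 ≡ 629;  23^8 ≡ 64;  23^10 ≡ 228;  23^12 ≡ 512;  23^15 ≡ 1118;  23^16 ≡ 493;  23^20 ≡ 341;  23^24 ≡ 326;  23^25 ≡ 292;  23^30 ≡ 884;  23^40 ≡ 985;  23^48 ≡ 588;  23^50 ≡ 1194;  23^60 ≡ 806;  23^75 ≡ 358;  23^80 ≡ 1018;  23^100 ≡ 49;  23^120 ≡ 1096;  23^150 ≡ 858;  23^200 ≡ 1200;  23^240 ≡ 216;  23^300 ≡ 1152;  23^400 ≡ 1.
Smallest exponent giving 1 is 400.

400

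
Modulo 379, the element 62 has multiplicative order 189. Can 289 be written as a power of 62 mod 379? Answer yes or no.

yes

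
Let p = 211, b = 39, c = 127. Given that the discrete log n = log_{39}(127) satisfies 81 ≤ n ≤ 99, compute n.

97

Compute 39^81 mod 211 = 206, then multiply by 39 repeatedly:
  39^81=206  39^82=16  39^83=202  39^84=71  39^85=26
  39^86=170  39^87=89  39^88=95  39^89=118  39^90=171
  39^91=128  39^92=139  39^93=146  39^94=208  39^95=94
  39^96=79  39^97=127
Found 127 at exponent 97.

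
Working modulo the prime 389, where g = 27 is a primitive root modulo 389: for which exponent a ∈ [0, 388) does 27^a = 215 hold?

297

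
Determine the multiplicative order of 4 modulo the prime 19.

9

The order of 4 must divide p − 1 = 18 = 2 · 3^2.
Divisors: 1, 2, 3, 6, 9, 18.
Check each in increasing order: 4^1 ≡ 4;  4^2 ≡ 16;  4^3 ≡ 7;  4^6 ≡ 11;  4^9 ≡ 1.
Smallest exponent giving 1 is 9.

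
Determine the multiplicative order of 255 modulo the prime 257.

16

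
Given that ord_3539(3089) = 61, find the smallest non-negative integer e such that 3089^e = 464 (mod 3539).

60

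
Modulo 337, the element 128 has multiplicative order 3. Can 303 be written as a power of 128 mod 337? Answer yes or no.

no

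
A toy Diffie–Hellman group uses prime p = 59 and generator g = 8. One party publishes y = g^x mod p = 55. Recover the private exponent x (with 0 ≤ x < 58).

Baby-step giant-step with m = ceil(sqrt(58)) = 8.
Baby table (8^j mod 59 for j=0..7):
  0:1  1:8  2:5  3:40  4:25  5:23  6:7  7:56
Giant step factor: 8^(-8) ≡ 27 (mod 59).
Scan 55·27^i mod 59 for i = 0, 1, …:
  i=0: 55   i=1: 10   i=2: 34   i=3: 33
  i=4: 6   i=5: 44   i=6: 8
Match at i=6, j=1: x = 6·8 + 1 = 49.

49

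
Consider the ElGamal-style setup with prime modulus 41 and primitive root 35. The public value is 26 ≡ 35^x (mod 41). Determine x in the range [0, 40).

Successive powers of 35 modulo 41:
  35^0=1  35^1=35  35^2=36  35^3=30  35^4=25  35^5=14
  35^6=39  35^7=12  35^8=10  35^9=22  35^10=32  35^11=13
  35^12=4  35^13=17  35^14=21  35^15=38  35^16=18  35^17=15
  35^18=33  35^19=7  35^20=40  35^21=6  35^22=5  35^23=11
  35^24=16  35^25=27  35^26=2  35^27=29  35^28=31  35^29=19
  35^30=9  35^31=28  35^32=37  35^33=24  35^34=20  35^35=3
  35^36=23  35^37=26
So 35^37 ≡ 26 (mod 41), giving x = 37.

37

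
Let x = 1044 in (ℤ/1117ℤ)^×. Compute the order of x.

1116

The order of 1044 must divide p − 1 = 1116 = 2^2 · 3^2 · 31.
Divisors: 1, 2, 3, 4, 6, 9, 12, 18, 31, 36, 62, 93, 124, 186, 279, 372, 558, 1116.
Check each in increasing order: 1044^1 ≡ 1044;  1044^2 ≡ 861;  1044^3 ≡ 816;  1044^4 ≡ 750;  1044^6 ≡ 124;  1044^9 ≡ 654;  1044^12 ≡ 855;  1044^18 ≡ 1022;  1044^31 ≡ 389;  1044^36 ≡ 89;  1044^62 ≡ 526;  1044^93 ≡ 203;  1044^124 ≡ 777;  1044^186 ≡ 997;  1044^279 ≡ 214;  1044^372 ≡ 996;  1044^558 ≡ 1116;  1044^1116 ≡ 1.
Smallest exponent giving 1 is 1116.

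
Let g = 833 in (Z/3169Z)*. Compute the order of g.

The order of 833 must divide p − 1 = 3168 = 2^5 · 3^2 · 11.
Divisors: 1, 2, 3, 4, 6, 8, 9, 11, 12, 16, 18, 22, 24, 32, 33, 36, 44, 48, 66, 72, 88, 96, 99, 132, 144, 176, 198, 264, 288, 352, 396, 528, 792, 1056, 1584, 3168.
Check each in increasing order: 833^1 ≡ 833;  833^2 ≡ 3047;  833^3 ≡ 2951;  833^4 ≡ 2208;  833^6 ≡ 3158;  833^8 ≡ 1342;  833^9 ≡ 2398;  833^11 ≡ 2161;  833^12 ≡ 121;  833^16 ≡ 972;  833^18 ≡ 1838;  833^22 ≡ 1984;  833^24 ≡ 1965;  833^32 ≡ 422;  833^33 ≡ 2936;  833^36 ≡ 90;  833^44 ≡ 358;  833^48 ≡ 1383;  833^66 ≡ 416;  833^72 ≡ 1762;  833^88 ≡ 1404;  833^96 ≡ 1782;  833^99 ≡ 1311;  833^132 ≡ 1930;  833^144 ≡ 2193;  833^176 ≡ 98;  833^198 ≡ 1123;  833^264 ≡ 1325;  833^288 ≡ 1876;  833^352 ≡ 97;  833^396 ≡ 3036;  833^528 ≡ 3168;  833^792 ≡ 1844;  833^1056 ≡ 1.
Smallest exponent giving 1 is 1056.

1056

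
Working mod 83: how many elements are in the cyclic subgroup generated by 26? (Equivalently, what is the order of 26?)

The order of 26 must divide p − 1 = 82 = 2 · 41.
Divisors: 1, 2, 41, 82.
Check each in increasing order: 26^1 ≡ 26;  26^2 ≡ 12;  26^41 ≡ 1.
Smallest exponent giving 1 is 41.

41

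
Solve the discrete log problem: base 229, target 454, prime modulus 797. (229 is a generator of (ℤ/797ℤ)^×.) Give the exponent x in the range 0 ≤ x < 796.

85

Baby-step giant-step with m = ceil(sqrt(796)) = 29.
Baby table (229^j mod 797 for j=0..28):
  0:1  1:229  2:636  3:590  4:417  5:650  6:608  7:554
  8:143  9:70  10:90  11:685  12:653  13:498  14:71  15:319
  16:524  17:446  18:118  19:721  20:130  21:281  22:589  23:188
  24:14  25:18  26:137  27:290  28:259
Giant step factor: 229^(-29) ≡ 146 (mod 797).
Scan 454·146^i mod 797 for i = 0, 1, …:
  i=0: 454   i=1: 133   i=2: 290
Match at i=2, j=27: x = 2·29 + 27 = 85.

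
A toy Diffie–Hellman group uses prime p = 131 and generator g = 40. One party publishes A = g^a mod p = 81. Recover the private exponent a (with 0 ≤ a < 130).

Baby-step giant-step with m = ceil(sqrt(130)) = 12.
Baby table (40^j mod 131 for j=0..11):
  0:1  1:40  2:28  3:72  4:129  5:51  6:75  7:118
  8:4  9:29  10:112  11:26
Giant step factor: 40^(-12) ≡ 49 (mod 131).
Scan 81·49^i mod 131 for i = 0, 1, …:
  i=0: 81   i=1: 39   i=2: 77   i=3: 105
  i=4: 36   i=5: 61   i=6: 107   i=7: 3
  i=8: 16   i=9: 129
Match at i=9, j=4: a = 9·12 + 4 = 112.

112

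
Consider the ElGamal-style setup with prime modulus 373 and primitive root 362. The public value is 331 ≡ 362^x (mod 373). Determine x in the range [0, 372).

Baby-step giant-step with m = ceil(sqrt(372)) = 20.
Baby table (362^j mod 373 for j=0..19):
  0:1  1:362  2:121  3:161  4:94  5:85  6:184  7:214
  8:257  9:157  10:138  11:347  12:286  13:211  14:290  15:167
  16:28  17:65  18:31  19:32
Giant step factor: 362^(-20) ≡ 302 (mod 373).
Scan 331·302^i mod 373 for i = 0, 1, …:
  i=0: 331   i=1: 371   i=2: 142   i=3: 362
Match at i=3, j=1: x = 3·20 + 1 = 61.

61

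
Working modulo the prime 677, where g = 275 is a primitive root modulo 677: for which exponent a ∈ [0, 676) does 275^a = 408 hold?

645

Baby-step giant-step with m = ceil(sqrt(676)) = 26.
Baby table (275^j mod 677 for j=0..25):
  0:1  1:275  2:478  3:112  4:335  5:53  6:358  7:285
  8:520  9:153  10:101  11:18  12:211  13:480  14:662  15:614
  16:277  17:351  18:391  19:559  20:46  21:464  22:324  23:413
  24:516  25:407
Giant step factor: 275^(-26) ≡ 637 (mod 677).
Scan 408·637^i mod 677 for i = 0, 1, …:
  i=0: 408   i=1: 605   i=2: 172   i=3: 567
  i=4: 338   i=5: 20   i=6: 554   i=7: 181
  i=8: 207   i=9: 521     …   i=23: 530
  i=24: 464
Match at i=24, j=21: a = 24·26 + 21 = 645.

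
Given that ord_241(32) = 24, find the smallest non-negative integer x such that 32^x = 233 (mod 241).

Successive powers of 32 modulo 241:
  32^0=1  32^1=32  32^2=60  32^3=233
So 32^3 ≡ 233 (mod 241), giving x = 3.

3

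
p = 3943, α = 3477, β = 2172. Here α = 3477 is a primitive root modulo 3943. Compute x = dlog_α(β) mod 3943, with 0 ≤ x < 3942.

Baby-step giant-step with m = ceil(sqrt(3942)) = 63.
Baby table (3477^j mod 3943 for j=0..62):
  0:1  1:3477  2:291  3:2399  4:1878  5:198  6:2364  7:2416
  8:1842  9:1202  10:3717  11:2798  12:1265  13:1960  14:1416  15:2568
  16:1984  17:2061  18:1666  19:415  20:3760  21:2475  22:1949  23:2599
  24:3310  25:3196  26:1118  27:3431  28:2012  29:842  30:1928  31:556
  32:1142  33:133  34:1110  35:3216  36:3627  37:1365  38:2676  39:2915
  40:1945  41:520  42:2146  43:1486  44:1492  45:2639  46:442  47:3007
  48:2446  49:3634  50:2046  51:770  52:3936  53:3262  54:1906  55:2922
  56:2626  57:2557  58:3167  59:2803  60:2878  61:3415  62:1582
Giant step factor: 3477^(-63) ≡ 1620 (mod 3943).
Scan 2172·1620^i mod 3943 for i = 0, 1, …:
  i=0: 2172   i=1: 1484   i=2: 2793   i=3: 2039
  i=4: 2889   i=5: 3782   i=6: 3361   i=7: 3480
  i=8: 3053   i=9: 1338     …   i=53: 1489
  i=54: 3007
Match at i=54, j=47: x = 54·63 + 47 = 3449.

3449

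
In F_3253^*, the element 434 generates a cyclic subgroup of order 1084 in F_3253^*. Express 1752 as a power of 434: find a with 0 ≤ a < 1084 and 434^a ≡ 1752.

Baby-step giant-step with m = ceil(sqrt(1084)) = 33.
Baby table (434^j mod 3253 for j=0..32):
  0:1  1:434  2:2935  3:1867  4:281  5:1593  6:1726  7:894
  8:889  9:1972  10:309  11:733  12:2581  13:1122  14:2251  15:1034
  16:3095  17:2994  18:1449  19:1037  20:1144  21:2040  22:544  23:1880
  24:2670  25:712  26:3226  27:1294  28:2080  29:1639  30:2172  31:2531
  32:2193
Giant step factor: 434^(-33) ≡ 702 (mod 3253).
Scan 1752·702^i mod 3253 for i = 0, 1, …:
  i=0: 1752   i=1: 270   i=2: 866   i=3: 2874
  i=4: 688   i=5: 1532   i=6: 1974   i=7: 3223
  i=8: 1711   i=9: 765   i=10: 285   i=11: 1637
  i=12: 865   i=13: 2172
Match at i=13, j=30: a = 13·33 + 30 = 459.

459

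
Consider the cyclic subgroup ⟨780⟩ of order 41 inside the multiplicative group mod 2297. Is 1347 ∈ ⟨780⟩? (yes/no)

1347 ∈ ⟨780⟩ iff 1347^41 ≡ 1 (mod 2297), since |⟨780⟩| = 41.
1347^41 mod 2297 = 1503.
Since 1503 ≠ 1, 1347 does not lie in the subgroup.

no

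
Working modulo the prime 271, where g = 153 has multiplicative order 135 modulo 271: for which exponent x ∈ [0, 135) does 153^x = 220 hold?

Baby-step giant-step with m = ceil(sqrt(135)) = 12.
Baby table (153^j mod 271 for j=0..11):
  0:1  1:153  2:103  3:41  4:40  5:158  6:55  7:14
  8:245  9:87  10:32  11:18
Giant step factor: 153^(-12) ≡ 154 (mod 271).
Scan 220·154^i mod 271 for i = 0, 1, …:
  i=0: 220   i=1: 5   i=2: 228   i=3: 153
Match at i=3, j=1: x = 3·12 + 1 = 37.

37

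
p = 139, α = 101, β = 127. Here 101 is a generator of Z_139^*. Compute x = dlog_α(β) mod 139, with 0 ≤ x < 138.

122

Baby-step giant-step with m = ceil(sqrt(138)) = 12.
Baby table (101^j mod 139 for j=0..11):
  0:1  1:101  2:54  3:33  4:136  5:114  6:116  7:40
  8:9  9:75  10:69  11:19
Giant step factor: 101^(-12) ≡ 36 (mod 139).
Scan 127·36^i mod 139 for i = 0, 1, …:
  i=0: 127   i=1: 124   i=2: 16   i=3: 20
  i=4: 25   i=5: 66   i=6: 13   i=7: 51
  i=8: 29   i=9: 71   i=10: 54
Match at i=10, j=2: x = 10·12 + 2 = 122.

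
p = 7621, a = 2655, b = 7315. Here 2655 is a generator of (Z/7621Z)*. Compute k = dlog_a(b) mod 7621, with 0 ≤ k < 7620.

6956

Baby-step giant-step with m = ceil(sqrt(7620)) = 88.
Baby table (2655^j mod 7621 for j=0..87):
  0:1  1:2655  2:7221  3:4940  4:7580  5:5460  6:1158  7:3227
  8:1681  9:4770  10:5869  11:4871  12:7289  13:2576  14:3243  15:6056
  16:5991  17:1078  18:4215  19:3197  20:5862  21:1528  22:2468  23:6101
  24:3530  25:5941  26:5506  27:1352  28:69  29:291  30:2884  31:5536
  32:4792  33:3311  34:3692  35:1654  36:1674  37:1427  38:1048  39:775
  40:7576  41:2461  42:2758  43:6330  44:1845  45:5793  46:1237  47:7205
  48:565  49:6359  50:2630  51:1814  52:7319  53:6016  54:6485  55:1836
  56:4761  57:4837  58:850  59:934  60:2945  61:7450  62:3255  63:7432
  64:1191  65:7011  66:3723  67:128  68:4516  69:2147  70:7398  71:2373
  72:5369  73:3425  74:1522  75:1780  76:880  77:4374  78:6187  79:3230
  80:2025  81:3570  82:5447  83:4748  84:806  85:6050  86:5303  87:3478
Giant step factor: 2655^(-88) ≡ 6214 (mod 7621).
Scan 7315·6214^i mod 7621 for i = 0, 1, …:
  i=0: 7315   i=1: 3766   i=2: 5454   i=3: 569
  i=4: 7243   i=5: 5997   i=6: 6289   i=7: 6979
  i=8: 4016   i=9: 4270     …   i=78: 5969
  i=79: 7580
Match at i=79, j=4: k = 79·88 + 4 = 6956.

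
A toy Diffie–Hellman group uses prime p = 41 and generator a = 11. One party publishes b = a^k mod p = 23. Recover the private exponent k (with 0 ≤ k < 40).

Successive powers of 11 modulo 41:
  11^0=1  11^1=11  11^2=39  11^3=19  11^4=4  11^5=3
  11^6=33  11^7=35  11^8=16  11^9=12  11^10=9  11^11=17
  11^12=23
So 11^12 ≡ 23 (mod 41), giving k = 12.

12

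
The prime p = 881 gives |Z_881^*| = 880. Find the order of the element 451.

The order of 451 must divide p − 1 = 880 = 2^4 · 5 · 11.
Divisors: 1, 2, 4, 5, 8, 10, 11, 16, 20, 22, 40, 44, 55, 80, 88, 110, 176, 220, 440, 880.
Check each in increasing order: 451^1 ≡ 451;  451^2 ≡ 771;  451^4 ≡ 647;  451^5 ≡ 186;  451^8 ≡ 134;  451^10 ≡ 237;  451^11 ≡ 286;  451^16 ≡ 336;  451^20 ≡ 666;  451^22 ≡ 744;  451^40 ≡ 413;  451^44 ≡ 268;  451^55 ≡ 1.
Smallest exponent giving 1 is 55.

55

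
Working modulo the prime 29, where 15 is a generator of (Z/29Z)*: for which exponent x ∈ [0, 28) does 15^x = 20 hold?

4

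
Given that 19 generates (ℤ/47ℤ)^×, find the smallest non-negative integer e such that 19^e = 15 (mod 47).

25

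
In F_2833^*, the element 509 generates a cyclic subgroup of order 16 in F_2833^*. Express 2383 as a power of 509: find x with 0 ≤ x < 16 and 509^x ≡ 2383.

Successive powers of 509 modulo 2833:
  509^0=1  509^1=509  509^2=1278  509^3=1745  509^4=1476  509^5=539
  509^6=2383
So 509^6 ≡ 2383 (mod 2833), giving x = 6.

6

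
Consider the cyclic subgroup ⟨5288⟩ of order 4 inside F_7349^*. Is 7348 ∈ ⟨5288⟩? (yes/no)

yes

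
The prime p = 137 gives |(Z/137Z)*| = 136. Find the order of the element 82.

136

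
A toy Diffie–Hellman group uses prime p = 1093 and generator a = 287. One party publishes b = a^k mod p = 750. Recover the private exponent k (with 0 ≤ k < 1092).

Baby-step giant-step with m = ceil(sqrt(1092)) = 34.
Baby table (287^j mod 1093 for j=0..33):
  0:1  1:287  2:394  3:499  4:30  5:959  6:890  7:761
  8:900  9:352  10:468  11:970  12:768  13:723  14:924  15:682
  16:87  17:923  18:395  19:786  20:424  21:365  22:920  23:627
  24:697  25:20  26:275  27:229  28:143  29:600  30:599  31:312
  32:1011  33:512
Giant step factor: 287^(-34) ≡ 932 (mod 1093).
Scan 750·932^i mod 1093 for i = 0, 1, …:
  i=0: 750   i=1: 573   i=2: 652   i=3: 1049
  i=4: 526   i=5: 568   i=6: 364   i=7: 418
  i=8: 468
Match at i=8, j=10: k = 8·34 + 10 = 282.

282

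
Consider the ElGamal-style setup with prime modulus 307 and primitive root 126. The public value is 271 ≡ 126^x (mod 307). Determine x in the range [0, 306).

Baby-step giant-step with m = ceil(sqrt(306)) = 18.
Baby table (126^j mod 307 for j=0..17):
  0:1  1:126  2:219  3:271  4:69  5:98  6:68  7:279
  8:156  9:8  10:87  11:217  12:19  13:245  14:170  15:237
  16:83  17:20
Giant step factor: 126^(-18) ≡ 24 (mod 307).
Scan 271·24^i mod 307 for i = 0, 1, …:
  i=0: 271
Match at i=0, j=3: x = 0·18 + 3 = 3.

3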